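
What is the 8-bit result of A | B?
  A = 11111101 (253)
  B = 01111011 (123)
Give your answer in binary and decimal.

Apply | to each column (1 where either bit is 1):
  11111101
| 01111011
----------
  11111111

Answer: 11111111 (255)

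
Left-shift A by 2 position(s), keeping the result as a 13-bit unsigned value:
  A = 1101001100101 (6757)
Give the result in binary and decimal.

Shift left by 2: drop the top 2 bit(s), append 2 zero(s) on the right.
  1101001100101  ->  discard [11], keep [01001100101], append 00
= 0100110010100

Answer: 0100110010100 (2452)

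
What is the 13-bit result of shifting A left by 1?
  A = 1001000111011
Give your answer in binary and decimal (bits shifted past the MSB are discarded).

Shift left by 1: drop the top 1 bit(s), append 1 zero(s) on the right.
  1001000111011  ->  discard [1], keep [001000111011], append 0
= 0010001110110

Answer: 0010001110110 (1142)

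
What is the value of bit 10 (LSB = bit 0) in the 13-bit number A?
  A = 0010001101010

Bit 10 is the 11th from the right.
  0010001101010
    ^
That bit is 1.

Answer: 1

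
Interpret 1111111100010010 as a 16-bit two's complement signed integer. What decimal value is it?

MSB is 1, so the value is negative. Find the magnitude:
1. Invert bits:  0000000011101101
2. Add 1:        0000000011101110  = 238
3. Apply sign:   -238

Answer: -238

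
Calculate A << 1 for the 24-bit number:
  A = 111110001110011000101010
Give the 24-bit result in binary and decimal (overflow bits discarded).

Shift left by 1: drop the top 1 bit(s), append 1 zero(s) on the right.
  111110001110011000101010  ->  discard [1], keep [11110001110011000101010], append 0
= 111100011100110001010100

Answer: 111100011100110001010100 (15846484)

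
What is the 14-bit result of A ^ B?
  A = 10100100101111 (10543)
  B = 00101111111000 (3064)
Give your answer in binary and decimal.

Apply ^ to each column (1 where bits differ):
  10100100101111
^ 00101111111000
----------------
  10001011010111

Answer: 10001011010111 (8919)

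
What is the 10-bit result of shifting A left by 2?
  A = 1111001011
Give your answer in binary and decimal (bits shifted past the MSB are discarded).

Shift left by 2: drop the top 2 bit(s), append 2 zero(s) on the right.
  1111001011  ->  discard [11], keep [11001011], append 00
= 1100101100

Answer: 1100101100 (812)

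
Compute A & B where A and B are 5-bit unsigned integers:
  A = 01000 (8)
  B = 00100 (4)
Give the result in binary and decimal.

Apply & to each column (1 only where both bits are 1):
  01000
& 00100
-------
  00000

Answer: 00000 (0)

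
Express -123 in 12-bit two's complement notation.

1. Binary of +123:  000001111011
2. Invert bits:     111110000100
3. Add 1:           111110000101

Answer: 111110000101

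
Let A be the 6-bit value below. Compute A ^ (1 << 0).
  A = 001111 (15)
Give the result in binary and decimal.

Mask = 1 << 0 = 000001
Bit 0 of A is 1; XOR with the mask flips it to 0.
  001111
^ 000001
--------
  001110

Answer: 001110 (14)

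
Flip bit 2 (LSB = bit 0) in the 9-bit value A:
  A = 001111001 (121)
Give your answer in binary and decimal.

Mask = 1 << 2 = 000000100
Bit 2 of A is 0; XOR with the mask flips it to 1.
  001111001
^ 000000100
-----------
  001111101

Answer: 001111101 (125)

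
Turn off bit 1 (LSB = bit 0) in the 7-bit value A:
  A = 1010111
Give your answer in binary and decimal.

Mask = ~(1 << 1) = 1111101
Bit 1 of A is 1, so AND-ing with the mask clears it to 0.
  1010111
& 1111101
---------
  1010101

Answer: 1010101 (85)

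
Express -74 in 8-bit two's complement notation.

1. Binary of +74:  01001010
2. Invert bits:     10110101
3. Add 1:           10110110

Answer: 10110110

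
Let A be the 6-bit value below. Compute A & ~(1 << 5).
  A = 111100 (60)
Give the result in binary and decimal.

Mask = ~(1 << 5) = 011111
Bit 5 of A is 1, so AND-ing with the mask clears it to 0.
  111100
& 011111
--------
  011100

Answer: 011100 (28)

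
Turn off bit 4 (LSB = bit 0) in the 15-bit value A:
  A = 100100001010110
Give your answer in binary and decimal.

Mask = ~(1 << 4) = 111111111101111
Bit 4 of A is 1, so AND-ing with the mask clears it to 0.
  100100001010110
& 111111111101111
-----------------
  100100001000110

Answer: 100100001000110 (18502)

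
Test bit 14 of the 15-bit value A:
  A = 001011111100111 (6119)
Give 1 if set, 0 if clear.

Bit 14 is the 15th from the right.
  001011111100111
  ^
That bit is 0.

Answer: 0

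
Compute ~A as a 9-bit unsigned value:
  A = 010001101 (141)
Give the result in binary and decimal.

Flip each bit (0->1, 1->0):
  010001101
  101110010

Answer: 101110010 (370)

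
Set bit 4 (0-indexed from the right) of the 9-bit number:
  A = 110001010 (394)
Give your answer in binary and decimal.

Mask = 1 << 4 = 000010000
Bit 4 of A is 0, so OR-ing with the mask flips it to 1.
  110001010
| 000010000
-----------
  110011010

Answer: 110011010 (410)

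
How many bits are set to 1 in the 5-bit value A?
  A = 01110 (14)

01110
1-bits at positions (from bit 0 = LSB): 1, 2, 3
Count = 3

Answer: 3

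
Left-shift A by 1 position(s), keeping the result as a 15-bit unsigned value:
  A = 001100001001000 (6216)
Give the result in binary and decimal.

Shift left by 1: drop the top 1 bit(s), append 1 zero(s) on the right.
  001100001001000  ->  discard [0], keep [01100001001000], append 0
= 011000010010000

Answer: 011000010010000 (12432)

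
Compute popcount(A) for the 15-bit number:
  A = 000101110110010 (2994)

000101110110010
1-bits at positions (from bit 0 = LSB): 1, 4, 5, 7, 8, 9, 11
Count = 7

Answer: 7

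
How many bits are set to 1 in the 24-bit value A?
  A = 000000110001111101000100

000000110001111101000100
1-bits at positions (from bit 0 = LSB): 2, 6, 8, 9, 10, 11, 12, 16, 17
Count = 9

Answer: 9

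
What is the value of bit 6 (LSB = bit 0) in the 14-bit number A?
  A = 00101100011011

Bit 6 is the 7th from the right.
  00101100011011
         ^
That bit is 0.

Answer: 0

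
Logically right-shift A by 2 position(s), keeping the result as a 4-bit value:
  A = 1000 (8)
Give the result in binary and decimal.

Logical shift right by 2: drop the bottom 2 bit(s), prepend 2 zero(s) on the left.
  1000  ->  keep [10], discard [00], prepend 00
= 0010

Answer: 0010 (2)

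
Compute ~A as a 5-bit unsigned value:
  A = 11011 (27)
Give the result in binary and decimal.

Flip each bit (0->1, 1->0):
  11011
  00100

Answer: 00100 (4)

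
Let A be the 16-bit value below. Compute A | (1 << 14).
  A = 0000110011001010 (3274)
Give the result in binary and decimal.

Mask = 1 << 14 = 0100000000000000
Bit 14 of A is 0, so OR-ing with the mask flips it to 1.
  0000110011001010
| 0100000000000000
------------------
  0100110011001010

Answer: 0100110011001010 (19658)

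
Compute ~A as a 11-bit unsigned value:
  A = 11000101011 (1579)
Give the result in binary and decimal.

Flip each bit (0->1, 1->0):
  11000101011
  00111010100

Answer: 00111010100 (468)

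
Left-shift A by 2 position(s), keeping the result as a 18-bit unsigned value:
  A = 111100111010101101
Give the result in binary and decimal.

Shift left by 2: drop the top 2 bit(s), append 2 zero(s) on the right.
  111100111010101101  ->  discard [11], keep [1100111010101101], append 00
= 110011101010110100

Answer: 110011101010110100 (211636)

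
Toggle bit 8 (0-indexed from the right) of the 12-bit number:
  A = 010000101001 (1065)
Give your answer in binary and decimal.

Mask = 1 << 8 = 000100000000
Bit 8 of A is 0; XOR with the mask flips it to 1.
  010000101001
^ 000100000000
--------------
  010100101001

Answer: 010100101001 (1321)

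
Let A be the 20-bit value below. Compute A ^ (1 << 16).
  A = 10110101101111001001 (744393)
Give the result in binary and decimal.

Mask = 1 << 16 = 00010000000000000000
Bit 16 of A is 1; XOR with the mask flips it to 0.
  10110101101111001001
^ 00010000000000000000
----------------------
  10100101101111001001

Answer: 10100101101111001001 (678857)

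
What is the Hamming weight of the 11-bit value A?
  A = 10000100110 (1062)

10000100110
1-bits at positions (from bit 0 = LSB): 1, 2, 5, 10
Count = 4

Answer: 4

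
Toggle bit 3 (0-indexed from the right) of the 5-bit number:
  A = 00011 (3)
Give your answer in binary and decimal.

Mask = 1 << 3 = 01000
Bit 3 of A is 0; XOR with the mask flips it to 1.
  00011
^ 01000
-------
  01011

Answer: 01011 (11)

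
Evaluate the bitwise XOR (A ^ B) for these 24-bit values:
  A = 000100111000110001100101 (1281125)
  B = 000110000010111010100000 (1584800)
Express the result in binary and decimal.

Apply ^ to each column (1 where bits differ):
  000100111000110001100101
^ 000110000010111010100000
--------------------------
  000010111010001011000101

Answer: 000010111010001011000101 (762565)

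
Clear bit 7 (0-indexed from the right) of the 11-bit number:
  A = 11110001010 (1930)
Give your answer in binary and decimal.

Mask = ~(1 << 7) = 11101111111
Bit 7 of A is 1, so AND-ing with the mask clears it to 0.
  11110001010
& 11101111111
-------------
  11100001010

Answer: 11100001010 (1802)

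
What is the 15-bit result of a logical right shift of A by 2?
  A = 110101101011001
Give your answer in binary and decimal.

Logical shift right by 2: drop the bottom 2 bit(s), prepend 2 zero(s) on the left.
  110101101011001  ->  keep [1101011010110], discard [01], prepend 00
= 001101011010110

Answer: 001101011010110 (6870)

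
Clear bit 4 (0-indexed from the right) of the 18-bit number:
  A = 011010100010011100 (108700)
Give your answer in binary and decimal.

Mask = ~(1 << 4) = 111111111111101111
Bit 4 of A is 1, so AND-ing with the mask clears it to 0.
  011010100010011100
& 111111111111101111
--------------------
  011010100010001100

Answer: 011010100010001100 (108684)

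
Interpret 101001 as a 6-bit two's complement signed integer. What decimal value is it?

MSB is 1, so the value is negative. Find the magnitude:
1. Invert bits:  010110
2. Add 1:        010111  = 23
3. Apply sign:   -23

Answer: -23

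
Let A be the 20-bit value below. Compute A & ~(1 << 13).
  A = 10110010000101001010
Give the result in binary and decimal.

Mask = ~(1 << 13) = 11111101111111111111
Bit 13 of A is 1, so AND-ing with the mask clears it to 0.
  10110010000101001010
& 11111101111111111111
----------------------
  10110000000101001010

Answer: 10110000000101001010 (721226)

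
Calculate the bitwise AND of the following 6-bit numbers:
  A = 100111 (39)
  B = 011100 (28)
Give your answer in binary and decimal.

Apply & to each column (1 only where both bits are 1):
  100111
& 011100
--------
  000100

Answer: 000100 (4)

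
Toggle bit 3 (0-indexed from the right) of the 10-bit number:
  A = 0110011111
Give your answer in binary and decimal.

Mask = 1 << 3 = 0000001000
Bit 3 of A is 1; XOR with the mask flips it to 0.
  0110011111
^ 0000001000
------------
  0110010111

Answer: 0110010111 (407)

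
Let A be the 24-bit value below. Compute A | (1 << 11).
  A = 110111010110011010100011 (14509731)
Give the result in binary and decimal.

Mask = 1 << 11 = 000000000000100000000000
Bit 11 of A is 0, so OR-ing with the mask flips it to 1.
  110111010110011010100011
| 000000000000100000000000
--------------------------
  110111010110111010100011

Answer: 110111010110111010100011 (14511779)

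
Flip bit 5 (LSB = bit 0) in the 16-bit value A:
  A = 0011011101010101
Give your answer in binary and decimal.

Mask = 1 << 5 = 0000000000100000
Bit 5 of A is 0; XOR with the mask flips it to 1.
  0011011101010101
^ 0000000000100000
------------------
  0011011101110101

Answer: 0011011101110101 (14197)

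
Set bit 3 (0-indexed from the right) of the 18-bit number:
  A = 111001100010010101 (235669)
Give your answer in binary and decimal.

Mask = 1 << 3 = 000000000000001000
Bit 3 of A is 0, so OR-ing with the mask flips it to 1.
  111001100010010101
| 000000000000001000
--------------------
  111001100010011101

Answer: 111001100010011101 (235677)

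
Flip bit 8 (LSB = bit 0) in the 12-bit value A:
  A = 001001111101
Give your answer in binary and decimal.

Mask = 1 << 8 = 000100000000
Bit 8 of A is 0; XOR with the mask flips it to 1.
  001001111101
^ 000100000000
--------------
  001101111101

Answer: 001101111101 (893)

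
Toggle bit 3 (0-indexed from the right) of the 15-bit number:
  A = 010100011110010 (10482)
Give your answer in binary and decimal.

Mask = 1 << 3 = 000000000001000
Bit 3 of A is 0; XOR with the mask flips it to 1.
  010100011110010
^ 000000000001000
-----------------
  010100011111010

Answer: 010100011111010 (10490)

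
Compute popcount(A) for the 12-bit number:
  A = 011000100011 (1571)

011000100011
1-bits at positions (from bit 0 = LSB): 0, 1, 5, 9, 10
Count = 5

Answer: 5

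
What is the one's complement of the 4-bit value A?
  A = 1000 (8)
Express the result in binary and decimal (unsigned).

Flip each bit (0->1, 1->0):
  1000
  0111

Answer: 0111 (7)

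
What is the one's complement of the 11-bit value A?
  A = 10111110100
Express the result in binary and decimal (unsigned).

Flip each bit (0->1, 1->0):
  10111110100
  01000001011

Answer: 01000001011 (523)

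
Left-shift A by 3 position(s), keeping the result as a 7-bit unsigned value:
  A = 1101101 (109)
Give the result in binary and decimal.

Shift left by 3: drop the top 3 bit(s), append 3 zero(s) on the right.
  1101101  ->  discard [110], keep [1101], append 000
= 1101000

Answer: 1101000 (104)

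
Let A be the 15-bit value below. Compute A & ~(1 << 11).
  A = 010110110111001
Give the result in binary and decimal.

Mask = ~(1 << 11) = 111011111111111
Bit 11 of A is 1, so AND-ing with the mask clears it to 0.
  010110110111001
& 111011111111111
-----------------
  010010110111001

Answer: 010010110111001 (9657)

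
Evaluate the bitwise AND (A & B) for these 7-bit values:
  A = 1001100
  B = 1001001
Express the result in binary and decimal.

Apply & to each column (1 only where both bits are 1):
  1001100
& 1001001
---------
  1001000

Answer: 1001000 (72)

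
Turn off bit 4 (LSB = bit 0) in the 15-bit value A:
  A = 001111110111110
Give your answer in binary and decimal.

Mask = ~(1 << 4) = 111111111101111
Bit 4 of A is 1, so AND-ing with the mask clears it to 0.
  001111110111110
& 111111111101111
-----------------
  001111110101110

Answer: 001111110101110 (8110)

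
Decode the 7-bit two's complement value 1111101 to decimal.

MSB is 1, so the value is negative. Find the magnitude:
1. Invert bits:  0000010
2. Add 1:        0000011  = 3
3. Apply sign:   -3

Answer: -3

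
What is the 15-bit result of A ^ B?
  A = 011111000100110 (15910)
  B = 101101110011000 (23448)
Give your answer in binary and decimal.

Apply ^ to each column (1 where bits differ):
  011111000100110
^ 101101110011000
-----------------
  110010110111110

Answer: 110010110111110 (26046)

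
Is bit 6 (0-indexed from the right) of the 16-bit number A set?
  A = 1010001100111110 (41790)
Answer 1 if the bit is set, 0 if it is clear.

Bit 6 is the 7th from the right.
  1010001100111110
           ^
That bit is 0.

Answer: 0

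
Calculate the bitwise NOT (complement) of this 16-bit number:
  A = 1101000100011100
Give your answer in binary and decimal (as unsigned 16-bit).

Flip each bit (0->1, 1->0):
  1101000100011100
  0010111011100011

Answer: 0010111011100011 (12003)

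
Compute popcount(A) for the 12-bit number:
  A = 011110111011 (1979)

011110111011
1-bits at positions (from bit 0 = LSB): 0, 1, 3, 4, 5, 7, 8, 9, 10
Count = 9

Answer: 9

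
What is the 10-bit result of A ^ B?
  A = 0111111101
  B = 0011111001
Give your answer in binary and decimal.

Apply ^ to each column (1 where bits differ):
  0111111101
^ 0011111001
------------
  0100000100

Answer: 0100000100 (260)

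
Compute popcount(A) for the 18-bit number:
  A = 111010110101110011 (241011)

111010110101110011
1-bits at positions (from bit 0 = LSB): 0, 1, 4, 5, 6, 8, 10, 11, 13, 15, 16, 17
Count = 12

Answer: 12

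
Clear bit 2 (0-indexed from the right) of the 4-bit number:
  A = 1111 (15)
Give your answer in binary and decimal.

Mask = ~(1 << 2) = 1011
Bit 2 of A is 1, so AND-ing with the mask clears it to 0.
  1111
& 1011
------
  1011

Answer: 1011 (11)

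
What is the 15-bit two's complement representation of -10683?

1. Binary of +10683:  010100110111011
2. Invert bits:     101011001000100
3. Add 1:           101011001000101

Answer: 101011001000101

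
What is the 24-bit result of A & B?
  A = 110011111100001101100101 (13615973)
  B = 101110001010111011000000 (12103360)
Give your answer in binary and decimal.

Apply & to each column (1 only where both bits are 1):
  110011111100001101100101
& 101110001010111011000000
--------------------------
  100010001000001001000000

Answer: 100010001000001001000000 (8946240)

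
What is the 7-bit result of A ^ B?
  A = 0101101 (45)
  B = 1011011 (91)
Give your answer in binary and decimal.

Apply ^ to each column (1 where bits differ):
  0101101
^ 1011011
---------
  1110110

Answer: 1110110 (118)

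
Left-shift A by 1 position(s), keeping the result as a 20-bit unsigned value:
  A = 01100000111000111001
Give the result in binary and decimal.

Shift left by 1: drop the top 1 bit(s), append 1 zero(s) on the right.
  01100000111000111001  ->  discard [0], keep [1100000111000111001], append 0
= 11000001110001110010

Answer: 11000001110001110010 (793714)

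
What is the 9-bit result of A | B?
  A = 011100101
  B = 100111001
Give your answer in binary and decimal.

Apply | to each column (1 where either bit is 1):
  011100101
| 100111001
-----------
  111111101

Answer: 111111101 (509)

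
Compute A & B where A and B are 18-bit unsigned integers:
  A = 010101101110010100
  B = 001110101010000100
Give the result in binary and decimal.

Apply & to each column (1 only where both bits are 1):
  010101101110010100
& 001110101010000100
--------------------
  000100101010000100

Answer: 000100101010000100 (19076)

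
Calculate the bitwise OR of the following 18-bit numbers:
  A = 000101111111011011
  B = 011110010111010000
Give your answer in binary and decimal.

Apply | to each column (1 where either bit is 1):
  000101111111011011
| 011110010111010000
--------------------
  011111111111011011

Answer: 011111111111011011 (131035)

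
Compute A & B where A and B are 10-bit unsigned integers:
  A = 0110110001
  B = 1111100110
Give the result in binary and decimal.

Apply & to each column (1 only where both bits are 1):
  0110110001
& 1111100110
------------
  0110100000

Answer: 0110100000 (416)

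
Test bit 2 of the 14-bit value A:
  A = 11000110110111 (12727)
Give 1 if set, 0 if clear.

Bit 2 is the 3rd from the right.
  11000110110111
             ^
That bit is 1.

Answer: 1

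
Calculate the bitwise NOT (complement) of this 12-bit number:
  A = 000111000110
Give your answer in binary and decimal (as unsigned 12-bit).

Flip each bit (0->1, 1->0):
  000111000110
  111000111001

Answer: 111000111001 (3641)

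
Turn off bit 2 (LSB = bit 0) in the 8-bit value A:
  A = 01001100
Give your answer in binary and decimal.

Mask = ~(1 << 2) = 11111011
Bit 2 of A is 1, so AND-ing with the mask clears it to 0.
  01001100
& 11111011
----------
  01001000

Answer: 01001000 (72)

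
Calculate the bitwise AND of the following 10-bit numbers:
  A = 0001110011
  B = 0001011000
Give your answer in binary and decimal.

Apply & to each column (1 only where both bits are 1):
  0001110011
& 0001011000
------------
  0001010000

Answer: 0001010000 (80)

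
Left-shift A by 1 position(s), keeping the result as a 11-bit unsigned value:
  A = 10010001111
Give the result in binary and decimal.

Shift left by 1: drop the top 1 bit(s), append 1 zero(s) on the right.
  10010001111  ->  discard [1], keep [0010001111], append 0
= 00100011110

Answer: 00100011110 (286)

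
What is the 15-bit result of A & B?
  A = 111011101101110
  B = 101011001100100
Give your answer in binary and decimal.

Apply & to each column (1 only where both bits are 1):
  111011101101110
& 101011001100100
-----------------
  101011001100100

Answer: 101011001100100 (22116)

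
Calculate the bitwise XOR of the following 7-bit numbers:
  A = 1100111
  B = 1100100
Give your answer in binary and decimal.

Apply ^ to each column (1 where bits differ):
  1100111
^ 1100100
---------
  0000011

Answer: 0000011 (3)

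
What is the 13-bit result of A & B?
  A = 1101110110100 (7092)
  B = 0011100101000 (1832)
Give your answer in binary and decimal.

Apply & to each column (1 only where both bits are 1):
  1101110110100
& 0011100101000
---------------
  0001100100000

Answer: 0001100100000 (800)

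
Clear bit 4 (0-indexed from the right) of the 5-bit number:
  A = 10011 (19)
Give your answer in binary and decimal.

Mask = ~(1 << 4) = 01111
Bit 4 of A is 1, so AND-ing with the mask clears it to 0.
  10011
& 01111
-------
  00011

Answer: 00011 (3)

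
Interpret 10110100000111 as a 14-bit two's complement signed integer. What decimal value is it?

MSB is 1, so the value is negative. Find the magnitude:
1. Invert bits:  01001011111000
2. Add 1:        01001011111001  = 4857
3. Apply sign:   -4857

Answer: -4857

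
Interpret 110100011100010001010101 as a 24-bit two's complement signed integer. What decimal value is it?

MSB is 1, so the value is negative. Find the magnitude:
1. Invert bits:  001011100011101110101010
2. Add 1:        001011100011101110101011  = 3029931
3. Apply sign:   -3029931

Answer: -3029931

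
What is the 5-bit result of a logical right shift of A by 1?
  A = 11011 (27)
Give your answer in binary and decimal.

Logical shift right by 1: drop the bottom 1 bit(s), prepend 1 zero(s) on the left.
  11011  ->  keep [1101], discard [1], prepend 0
= 01101

Answer: 01101 (13)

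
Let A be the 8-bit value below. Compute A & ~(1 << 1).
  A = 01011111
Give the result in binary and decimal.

Mask = ~(1 << 1) = 11111101
Bit 1 of A is 1, so AND-ing with the mask clears it to 0.
  01011111
& 11111101
----------
  01011101

Answer: 01011101 (93)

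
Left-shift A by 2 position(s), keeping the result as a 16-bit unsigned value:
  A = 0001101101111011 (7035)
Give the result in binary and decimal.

Shift left by 2: drop the top 2 bit(s), append 2 zero(s) on the right.
  0001101101111011  ->  discard [00], keep [01101101111011], append 00
= 0110110111101100

Answer: 0110110111101100 (28140)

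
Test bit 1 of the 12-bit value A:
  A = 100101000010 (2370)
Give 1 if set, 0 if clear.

Bit 1 is the 2nd from the right.
  100101000010
            ^
That bit is 1.

Answer: 1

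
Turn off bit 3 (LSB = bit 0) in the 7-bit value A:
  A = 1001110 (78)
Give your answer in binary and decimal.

Mask = ~(1 << 3) = 1110111
Bit 3 of A is 1, so AND-ing with the mask clears it to 0.
  1001110
& 1110111
---------
  1000110

Answer: 1000110 (70)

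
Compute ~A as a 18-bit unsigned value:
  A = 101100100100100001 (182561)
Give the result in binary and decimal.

Flip each bit (0->1, 1->0):
  101100100100100001
  010011011011011110

Answer: 010011011011011110 (79582)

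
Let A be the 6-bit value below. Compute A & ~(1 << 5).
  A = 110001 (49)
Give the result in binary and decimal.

Mask = ~(1 << 5) = 011111
Bit 5 of A is 1, so AND-ing with the mask clears it to 0.
  110001
& 011111
--------
  010001

Answer: 010001 (17)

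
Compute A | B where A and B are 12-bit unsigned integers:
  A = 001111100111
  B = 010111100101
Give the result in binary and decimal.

Apply | to each column (1 where either bit is 1):
  001111100111
| 010111100101
--------------
  011111100111

Answer: 011111100111 (2023)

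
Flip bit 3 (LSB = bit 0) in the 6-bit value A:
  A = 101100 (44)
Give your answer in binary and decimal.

Mask = 1 << 3 = 001000
Bit 3 of A is 1; XOR with the mask flips it to 0.
  101100
^ 001000
--------
  100100

Answer: 100100 (36)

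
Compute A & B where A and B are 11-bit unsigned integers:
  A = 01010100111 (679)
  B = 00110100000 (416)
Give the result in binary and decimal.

Apply & to each column (1 only where both bits are 1):
  01010100111
& 00110100000
-------------
  00010100000

Answer: 00010100000 (160)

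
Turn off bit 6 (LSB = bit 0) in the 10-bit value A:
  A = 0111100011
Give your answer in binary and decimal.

Mask = ~(1 << 6) = 1110111111
Bit 6 of A is 1, so AND-ing with the mask clears it to 0.
  0111100011
& 1110111111
------------
  0110100011

Answer: 0110100011 (419)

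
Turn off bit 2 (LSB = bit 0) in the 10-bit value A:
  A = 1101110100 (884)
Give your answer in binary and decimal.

Mask = ~(1 << 2) = 1111111011
Bit 2 of A is 1, so AND-ing with the mask clears it to 0.
  1101110100
& 1111111011
------------
  1101110000

Answer: 1101110000 (880)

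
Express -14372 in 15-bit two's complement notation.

1. Binary of +14372:  011100000100100
2. Invert bits:     100011111011011
3. Add 1:           100011111011100

Answer: 100011111011100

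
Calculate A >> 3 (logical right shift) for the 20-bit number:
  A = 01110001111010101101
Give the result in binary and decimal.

Logical shift right by 3: drop the bottom 3 bit(s), prepend 3 zero(s) on the left.
  01110001111010101101  ->  keep [01110001111010101], discard [101], prepend 000
= 00001110001111010101

Answer: 00001110001111010101 (58325)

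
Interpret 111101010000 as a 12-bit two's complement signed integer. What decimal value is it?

MSB is 1, so the value is negative. Find the magnitude:
1. Invert bits:  000010101111
2. Add 1:        000010110000  = 176
3. Apply sign:   -176

Answer: -176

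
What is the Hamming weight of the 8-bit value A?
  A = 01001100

01001100
1-bits at positions (from bit 0 = LSB): 2, 3, 6
Count = 3

Answer: 3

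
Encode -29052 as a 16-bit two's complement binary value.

1. Binary of +29052:  0111000101111100
2. Invert bits:     1000111010000011
3. Add 1:           1000111010000100

Answer: 1000111010000100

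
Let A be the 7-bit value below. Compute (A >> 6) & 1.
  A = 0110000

Bit 6 is the 7th from the right.
  0110000
  ^
That bit is 0.

Answer: 0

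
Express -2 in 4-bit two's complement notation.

1. Binary of +2:  0010
2. Invert bits:     1101
3. Add 1:           1110

Answer: 1110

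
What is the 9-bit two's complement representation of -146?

1. Binary of +146:  010010010
2. Invert bits:     101101101
3. Add 1:           101101110

Answer: 101101110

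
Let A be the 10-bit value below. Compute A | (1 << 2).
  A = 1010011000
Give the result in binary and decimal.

Mask = 1 << 2 = 0000000100
Bit 2 of A is 0, so OR-ing with the mask flips it to 1.
  1010011000
| 0000000100
------------
  1010011100

Answer: 1010011100 (668)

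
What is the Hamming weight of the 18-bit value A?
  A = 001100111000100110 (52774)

001100111000100110
1-bits at positions (from bit 0 = LSB): 1, 2, 5, 9, 10, 11, 14, 15
Count = 8

Answer: 8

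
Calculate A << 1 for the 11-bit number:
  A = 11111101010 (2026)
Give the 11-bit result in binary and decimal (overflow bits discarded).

Shift left by 1: drop the top 1 bit(s), append 1 zero(s) on the right.
  11111101010  ->  discard [1], keep [1111101010], append 0
= 11111010100

Answer: 11111010100 (2004)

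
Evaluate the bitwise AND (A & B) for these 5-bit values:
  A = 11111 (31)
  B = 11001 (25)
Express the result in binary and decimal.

Apply & to each column (1 only where both bits are 1):
  11111
& 11001
-------
  11001

Answer: 11001 (25)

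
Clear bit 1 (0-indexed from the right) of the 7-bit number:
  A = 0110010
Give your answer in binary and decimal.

Mask = ~(1 << 1) = 1111101
Bit 1 of A is 1, so AND-ing with the mask clears it to 0.
  0110010
& 1111101
---------
  0110000

Answer: 0110000 (48)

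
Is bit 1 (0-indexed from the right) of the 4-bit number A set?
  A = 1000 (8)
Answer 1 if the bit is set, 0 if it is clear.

Bit 1 is the 2nd from the right.
  1000
    ^
That bit is 0.

Answer: 0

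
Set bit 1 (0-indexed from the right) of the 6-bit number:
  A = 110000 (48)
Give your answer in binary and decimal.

Mask = 1 << 1 = 000010
Bit 1 of A is 0, so OR-ing with the mask flips it to 1.
  110000
| 000010
--------
  110010

Answer: 110010 (50)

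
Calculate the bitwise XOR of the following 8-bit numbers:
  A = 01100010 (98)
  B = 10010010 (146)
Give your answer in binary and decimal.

Apply ^ to each column (1 where bits differ):
  01100010
^ 10010010
----------
  11110000

Answer: 11110000 (240)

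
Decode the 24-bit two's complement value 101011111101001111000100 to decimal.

MSB is 1, so the value is negative. Find the magnitude:
1. Invert bits:  010100000010110000111011
2. Add 1:        010100000010110000111100  = 5254204
3. Apply sign:   -5254204

Answer: -5254204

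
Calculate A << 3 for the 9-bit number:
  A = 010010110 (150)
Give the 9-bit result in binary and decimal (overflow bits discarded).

Shift left by 3: drop the top 3 bit(s), append 3 zero(s) on the right.
  010010110  ->  discard [010], keep [010110], append 000
= 010110000

Answer: 010110000 (176)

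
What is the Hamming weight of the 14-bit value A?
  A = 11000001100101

11000001100101
1-bits at positions (from bit 0 = LSB): 0, 2, 5, 6, 12, 13
Count = 6

Answer: 6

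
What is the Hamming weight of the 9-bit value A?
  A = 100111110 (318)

100111110
1-bits at positions (from bit 0 = LSB): 1, 2, 3, 4, 5, 8
Count = 6

Answer: 6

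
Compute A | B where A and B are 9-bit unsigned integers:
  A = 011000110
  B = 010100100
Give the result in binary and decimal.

Apply | to each column (1 where either bit is 1):
  011000110
| 010100100
-----------
  011100110

Answer: 011100110 (230)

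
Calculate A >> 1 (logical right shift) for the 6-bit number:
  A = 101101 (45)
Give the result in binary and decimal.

Logical shift right by 1: drop the bottom 1 bit(s), prepend 1 zero(s) on the left.
  101101  ->  keep [10110], discard [1], prepend 0
= 010110

Answer: 010110 (22)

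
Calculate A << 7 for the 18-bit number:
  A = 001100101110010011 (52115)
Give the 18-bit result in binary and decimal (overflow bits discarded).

Shift left by 7: drop the top 7 bit(s), append 7 zero(s) on the right.
  001100101110010011  ->  discard [0011001], keep [01110010011], append 0000000
= 011100100110000000

Answer: 011100100110000000 (117120)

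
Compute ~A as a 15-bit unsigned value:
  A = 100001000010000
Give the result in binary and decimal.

Flip each bit (0->1, 1->0):
  100001000010000
  011110111101111

Answer: 011110111101111 (15855)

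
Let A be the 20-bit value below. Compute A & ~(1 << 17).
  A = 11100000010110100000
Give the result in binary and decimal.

Mask = ~(1 << 17) = 11011111111111111111
Bit 17 of A is 1, so AND-ing with the mask clears it to 0.
  11100000010110100000
& 11011111111111111111
----------------------
  11000000010110100000

Answer: 11000000010110100000 (787872)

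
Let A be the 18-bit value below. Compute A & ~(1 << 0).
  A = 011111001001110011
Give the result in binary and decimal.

Mask = ~(1 << 0) = 111111111111111110
Bit 0 of A is 1, so AND-ing with the mask clears it to 0.
  011111001001110011
& 111111111111111110
--------------------
  011111001001110010

Answer: 011111001001110010 (127602)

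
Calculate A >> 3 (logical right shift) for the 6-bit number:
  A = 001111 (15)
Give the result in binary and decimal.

Logical shift right by 3: drop the bottom 3 bit(s), prepend 3 zero(s) on the left.
  001111  ->  keep [001], discard [111], prepend 000
= 000001

Answer: 000001 (1)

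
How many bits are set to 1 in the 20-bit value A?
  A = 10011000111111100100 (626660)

10011000111111100100
1-bits at positions (from bit 0 = LSB): 2, 5, 6, 7, 8, 9, 10, 11, 15, 16, 19
Count = 11

Answer: 11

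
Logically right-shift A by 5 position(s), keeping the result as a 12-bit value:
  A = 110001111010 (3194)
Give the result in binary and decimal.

Logical shift right by 5: drop the bottom 5 bit(s), prepend 5 zero(s) on the left.
  110001111010  ->  keep [1100011], discard [11010], prepend 00000
= 000001100011

Answer: 000001100011 (99)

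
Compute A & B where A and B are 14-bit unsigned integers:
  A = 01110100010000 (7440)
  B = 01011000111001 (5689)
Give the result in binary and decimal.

Apply & to each column (1 only where both bits are 1):
  01110100010000
& 01011000111001
----------------
  01010000010000

Answer: 01010000010000 (5136)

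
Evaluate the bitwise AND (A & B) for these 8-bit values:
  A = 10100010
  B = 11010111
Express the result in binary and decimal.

Apply & to each column (1 only where both bits are 1):
  10100010
& 11010111
----------
  10000010

Answer: 10000010 (130)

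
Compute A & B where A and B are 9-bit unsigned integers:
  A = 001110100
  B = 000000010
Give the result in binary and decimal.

Apply & to each column (1 only where both bits are 1):
  001110100
& 000000010
-----------
  000000000

Answer: 000000000 (0)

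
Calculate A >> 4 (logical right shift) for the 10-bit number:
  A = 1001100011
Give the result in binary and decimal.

Logical shift right by 4: drop the bottom 4 bit(s), prepend 4 zero(s) on the left.
  1001100011  ->  keep [100110], discard [0011], prepend 0000
= 0000100110

Answer: 0000100110 (38)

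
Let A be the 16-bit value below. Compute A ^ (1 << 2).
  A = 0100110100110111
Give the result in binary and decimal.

Mask = 1 << 2 = 0000000000000100
Bit 2 of A is 1; XOR with the mask flips it to 0.
  0100110100110111
^ 0000000000000100
------------------
  0100110100110011

Answer: 0100110100110011 (19763)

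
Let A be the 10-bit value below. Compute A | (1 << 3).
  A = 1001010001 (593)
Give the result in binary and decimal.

Mask = 1 << 3 = 0000001000
Bit 3 of A is 0, so OR-ing with the mask flips it to 1.
  1001010001
| 0000001000
------------
  1001011001

Answer: 1001011001 (601)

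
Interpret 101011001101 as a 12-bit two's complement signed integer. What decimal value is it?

MSB is 1, so the value is negative. Find the magnitude:
1. Invert bits:  010100110010
2. Add 1:        010100110011  = 1331
3. Apply sign:   -1331

Answer: -1331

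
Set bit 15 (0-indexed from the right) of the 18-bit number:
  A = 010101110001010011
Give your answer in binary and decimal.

Mask = 1 << 15 = 001000000000000000
Bit 15 of A is 0, so OR-ing with the mask flips it to 1.
  010101110001010011
| 001000000000000000
--------------------
  011101110001010011

Answer: 011101110001010011 (121939)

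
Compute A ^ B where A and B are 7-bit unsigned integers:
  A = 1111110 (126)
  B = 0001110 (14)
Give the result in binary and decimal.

Apply ^ to each column (1 where bits differ):
  1111110
^ 0001110
---------
  1110000

Answer: 1110000 (112)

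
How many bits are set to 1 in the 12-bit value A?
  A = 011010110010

011010110010
1-bits at positions (from bit 0 = LSB): 1, 4, 5, 7, 9, 10
Count = 6

Answer: 6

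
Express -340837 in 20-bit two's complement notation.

1. Binary of +340837:  01010011001101100101
2. Invert bits:     10101100110010011010
3. Add 1:           10101100110010011011

Answer: 10101100110010011011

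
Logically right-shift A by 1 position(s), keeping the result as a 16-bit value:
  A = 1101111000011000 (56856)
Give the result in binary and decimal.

Logical shift right by 1: drop the bottom 1 bit(s), prepend 1 zero(s) on the left.
  1101111000011000  ->  keep [110111100001100], discard [0], prepend 0
= 0110111100001100

Answer: 0110111100001100 (28428)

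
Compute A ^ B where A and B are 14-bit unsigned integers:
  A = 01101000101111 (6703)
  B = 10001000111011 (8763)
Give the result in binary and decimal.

Apply ^ to each column (1 where bits differ):
  01101000101111
^ 10001000111011
----------------
  11100000010100

Answer: 11100000010100 (14356)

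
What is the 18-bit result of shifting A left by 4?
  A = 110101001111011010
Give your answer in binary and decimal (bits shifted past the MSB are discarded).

Shift left by 4: drop the top 4 bit(s), append 4 zero(s) on the right.
  110101001111011010  ->  discard [1101], keep [01001111011010], append 0000
= 010011110110100000

Answer: 010011110110100000 (81312)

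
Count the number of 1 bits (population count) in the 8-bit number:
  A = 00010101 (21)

00010101
1-bits at positions (from bit 0 = LSB): 0, 2, 4
Count = 3

Answer: 3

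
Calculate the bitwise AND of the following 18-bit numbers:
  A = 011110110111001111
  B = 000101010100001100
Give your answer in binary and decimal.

Apply & to each column (1 only where both bits are 1):
  011110110111001111
& 000101010100001100
--------------------
  000100010100001100

Answer: 000100010100001100 (17676)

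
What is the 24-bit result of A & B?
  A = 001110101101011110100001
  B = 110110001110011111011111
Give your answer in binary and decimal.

Apply & to each column (1 only where both bits are 1):
  001110101101011110100001
& 110110001110011111011111
--------------------------
  000110001100011110000001

Answer: 000110001100011110000001 (1623937)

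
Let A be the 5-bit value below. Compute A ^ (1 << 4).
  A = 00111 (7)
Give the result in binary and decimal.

Mask = 1 << 4 = 10000
Bit 4 of A is 0; XOR with the mask flips it to 1.
  00111
^ 10000
-------
  10111

Answer: 10111 (23)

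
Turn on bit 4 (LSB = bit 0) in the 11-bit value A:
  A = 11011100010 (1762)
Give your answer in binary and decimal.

Mask = 1 << 4 = 00000010000
Bit 4 of A is 0, so OR-ing with the mask flips it to 1.
  11011100010
| 00000010000
-------------
  11011110010

Answer: 11011110010 (1778)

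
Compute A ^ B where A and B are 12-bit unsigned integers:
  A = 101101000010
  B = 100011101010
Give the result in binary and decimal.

Apply ^ to each column (1 where bits differ):
  101101000010
^ 100011101010
--------------
  001110101000

Answer: 001110101000 (936)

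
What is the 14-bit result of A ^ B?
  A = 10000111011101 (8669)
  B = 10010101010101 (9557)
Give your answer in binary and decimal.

Apply ^ to each column (1 where bits differ):
  10000111011101
^ 10010101010101
----------------
  00010010001000

Answer: 00010010001000 (1160)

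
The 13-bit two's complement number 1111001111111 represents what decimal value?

MSB is 1, so the value is negative. Find the magnitude:
1. Invert bits:  0000110000000
2. Add 1:        0000110000001  = 385
3. Apply sign:   -385

Answer: -385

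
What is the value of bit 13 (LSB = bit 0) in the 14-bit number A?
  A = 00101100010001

Bit 13 is the 14th from the right.
  00101100010001
  ^
That bit is 0.

Answer: 0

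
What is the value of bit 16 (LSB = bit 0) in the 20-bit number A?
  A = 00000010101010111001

Bit 16 is the 17th from the right.
  00000010101010111001
     ^
That bit is 0.

Answer: 0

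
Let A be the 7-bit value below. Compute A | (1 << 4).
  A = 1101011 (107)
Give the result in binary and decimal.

Mask = 1 << 4 = 0010000
Bit 4 of A is 0, so OR-ing with the mask flips it to 1.
  1101011
| 0010000
---------
  1111011

Answer: 1111011 (123)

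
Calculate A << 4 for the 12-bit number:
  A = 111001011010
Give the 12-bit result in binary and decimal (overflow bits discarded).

Shift left by 4: drop the top 4 bit(s), append 4 zero(s) on the right.
  111001011010  ->  discard [1110], keep [01011010], append 0000
= 010110100000

Answer: 010110100000 (1440)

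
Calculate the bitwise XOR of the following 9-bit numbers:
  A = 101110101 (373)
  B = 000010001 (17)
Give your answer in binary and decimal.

Apply ^ to each column (1 where bits differ):
  101110101
^ 000010001
-----------
  101100100

Answer: 101100100 (356)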